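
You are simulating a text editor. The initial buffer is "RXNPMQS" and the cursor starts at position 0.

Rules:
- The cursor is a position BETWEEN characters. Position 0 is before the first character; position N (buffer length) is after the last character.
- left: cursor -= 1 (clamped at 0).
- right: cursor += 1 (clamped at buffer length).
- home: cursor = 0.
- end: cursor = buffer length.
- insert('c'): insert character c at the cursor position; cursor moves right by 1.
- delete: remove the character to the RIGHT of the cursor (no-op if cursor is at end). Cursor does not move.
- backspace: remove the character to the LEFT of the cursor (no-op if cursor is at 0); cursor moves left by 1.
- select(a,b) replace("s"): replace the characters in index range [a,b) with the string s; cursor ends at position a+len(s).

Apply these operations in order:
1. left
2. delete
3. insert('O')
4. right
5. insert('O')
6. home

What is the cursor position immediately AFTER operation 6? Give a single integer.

Answer: 0

Derivation:
After op 1 (left): buf='RXNPMQS' cursor=0
After op 2 (delete): buf='XNPMQS' cursor=0
After op 3 (insert('O')): buf='OXNPMQS' cursor=1
After op 4 (right): buf='OXNPMQS' cursor=2
After op 5 (insert('O')): buf='OXONPMQS' cursor=3
After op 6 (home): buf='OXONPMQS' cursor=0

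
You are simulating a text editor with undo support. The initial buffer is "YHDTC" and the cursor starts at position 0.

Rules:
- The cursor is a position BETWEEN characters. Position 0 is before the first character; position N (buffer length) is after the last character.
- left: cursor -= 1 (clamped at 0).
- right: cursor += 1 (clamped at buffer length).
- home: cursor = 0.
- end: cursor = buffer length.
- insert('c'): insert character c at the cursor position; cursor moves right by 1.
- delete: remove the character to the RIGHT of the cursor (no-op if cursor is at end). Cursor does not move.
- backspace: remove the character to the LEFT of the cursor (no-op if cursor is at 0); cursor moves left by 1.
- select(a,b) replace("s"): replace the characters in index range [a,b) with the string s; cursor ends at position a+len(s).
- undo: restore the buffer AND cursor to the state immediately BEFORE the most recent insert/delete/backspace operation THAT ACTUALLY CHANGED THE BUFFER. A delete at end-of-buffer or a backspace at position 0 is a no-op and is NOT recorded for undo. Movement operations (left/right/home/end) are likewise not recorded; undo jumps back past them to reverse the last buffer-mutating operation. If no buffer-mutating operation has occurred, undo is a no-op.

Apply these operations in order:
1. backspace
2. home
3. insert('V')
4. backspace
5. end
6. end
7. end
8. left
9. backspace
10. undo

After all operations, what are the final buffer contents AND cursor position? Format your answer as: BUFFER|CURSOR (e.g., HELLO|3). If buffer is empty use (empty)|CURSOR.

After op 1 (backspace): buf='YHDTC' cursor=0
After op 2 (home): buf='YHDTC' cursor=0
After op 3 (insert('V')): buf='VYHDTC' cursor=1
After op 4 (backspace): buf='YHDTC' cursor=0
After op 5 (end): buf='YHDTC' cursor=5
After op 6 (end): buf='YHDTC' cursor=5
After op 7 (end): buf='YHDTC' cursor=5
After op 8 (left): buf='YHDTC' cursor=4
After op 9 (backspace): buf='YHDC' cursor=3
After op 10 (undo): buf='YHDTC' cursor=4

Answer: YHDTC|4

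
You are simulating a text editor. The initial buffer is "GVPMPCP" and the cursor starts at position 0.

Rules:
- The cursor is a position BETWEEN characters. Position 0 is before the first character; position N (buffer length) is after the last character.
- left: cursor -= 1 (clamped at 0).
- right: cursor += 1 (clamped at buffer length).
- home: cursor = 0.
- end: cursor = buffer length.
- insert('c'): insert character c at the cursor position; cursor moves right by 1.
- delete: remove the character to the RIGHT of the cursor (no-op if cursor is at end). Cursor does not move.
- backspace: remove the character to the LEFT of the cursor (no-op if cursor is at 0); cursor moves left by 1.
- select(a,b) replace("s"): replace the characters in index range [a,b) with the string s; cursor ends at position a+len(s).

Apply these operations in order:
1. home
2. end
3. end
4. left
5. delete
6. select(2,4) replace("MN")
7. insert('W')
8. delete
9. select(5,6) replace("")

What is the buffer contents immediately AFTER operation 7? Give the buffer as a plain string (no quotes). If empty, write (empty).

Answer: GVMNWPC

Derivation:
After op 1 (home): buf='GVPMPCP' cursor=0
After op 2 (end): buf='GVPMPCP' cursor=7
After op 3 (end): buf='GVPMPCP' cursor=7
After op 4 (left): buf='GVPMPCP' cursor=6
After op 5 (delete): buf='GVPMPC' cursor=6
After op 6 (select(2,4) replace("MN")): buf='GVMNPC' cursor=4
After op 7 (insert('W')): buf='GVMNWPC' cursor=5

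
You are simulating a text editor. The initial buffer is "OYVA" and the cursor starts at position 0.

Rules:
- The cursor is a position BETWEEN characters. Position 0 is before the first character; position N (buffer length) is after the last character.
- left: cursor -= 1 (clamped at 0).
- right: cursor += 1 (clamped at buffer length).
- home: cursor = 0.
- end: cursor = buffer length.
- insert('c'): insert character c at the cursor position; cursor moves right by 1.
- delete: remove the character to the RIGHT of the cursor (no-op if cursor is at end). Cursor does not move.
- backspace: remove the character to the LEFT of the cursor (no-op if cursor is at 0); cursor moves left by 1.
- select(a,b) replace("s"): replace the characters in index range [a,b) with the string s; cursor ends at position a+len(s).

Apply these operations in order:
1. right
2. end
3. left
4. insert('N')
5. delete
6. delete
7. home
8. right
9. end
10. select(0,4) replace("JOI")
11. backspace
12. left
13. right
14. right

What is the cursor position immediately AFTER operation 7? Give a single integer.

Answer: 0

Derivation:
After op 1 (right): buf='OYVA' cursor=1
After op 2 (end): buf='OYVA' cursor=4
After op 3 (left): buf='OYVA' cursor=3
After op 4 (insert('N')): buf='OYVNA' cursor=4
After op 5 (delete): buf='OYVN' cursor=4
After op 6 (delete): buf='OYVN' cursor=4
After op 7 (home): buf='OYVN' cursor=0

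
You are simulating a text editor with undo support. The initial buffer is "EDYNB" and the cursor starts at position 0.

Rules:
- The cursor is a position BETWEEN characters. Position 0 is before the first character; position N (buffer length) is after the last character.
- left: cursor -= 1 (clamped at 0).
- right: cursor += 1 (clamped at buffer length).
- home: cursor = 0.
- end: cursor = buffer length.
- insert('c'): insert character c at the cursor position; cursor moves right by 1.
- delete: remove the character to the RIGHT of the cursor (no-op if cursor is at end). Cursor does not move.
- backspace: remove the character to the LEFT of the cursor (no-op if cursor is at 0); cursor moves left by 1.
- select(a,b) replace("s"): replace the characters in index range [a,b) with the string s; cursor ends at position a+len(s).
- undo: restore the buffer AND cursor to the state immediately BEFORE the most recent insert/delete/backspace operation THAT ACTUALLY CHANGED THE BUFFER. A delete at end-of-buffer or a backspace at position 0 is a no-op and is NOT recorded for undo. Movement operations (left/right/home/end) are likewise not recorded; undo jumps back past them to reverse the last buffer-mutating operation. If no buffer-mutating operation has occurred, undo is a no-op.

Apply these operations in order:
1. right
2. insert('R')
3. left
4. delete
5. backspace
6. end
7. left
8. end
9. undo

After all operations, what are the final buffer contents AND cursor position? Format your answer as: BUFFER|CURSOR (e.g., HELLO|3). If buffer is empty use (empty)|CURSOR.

Answer: EDYNB|1

Derivation:
After op 1 (right): buf='EDYNB' cursor=1
After op 2 (insert('R')): buf='ERDYNB' cursor=2
After op 3 (left): buf='ERDYNB' cursor=1
After op 4 (delete): buf='EDYNB' cursor=1
After op 5 (backspace): buf='DYNB' cursor=0
After op 6 (end): buf='DYNB' cursor=4
After op 7 (left): buf='DYNB' cursor=3
After op 8 (end): buf='DYNB' cursor=4
After op 9 (undo): buf='EDYNB' cursor=1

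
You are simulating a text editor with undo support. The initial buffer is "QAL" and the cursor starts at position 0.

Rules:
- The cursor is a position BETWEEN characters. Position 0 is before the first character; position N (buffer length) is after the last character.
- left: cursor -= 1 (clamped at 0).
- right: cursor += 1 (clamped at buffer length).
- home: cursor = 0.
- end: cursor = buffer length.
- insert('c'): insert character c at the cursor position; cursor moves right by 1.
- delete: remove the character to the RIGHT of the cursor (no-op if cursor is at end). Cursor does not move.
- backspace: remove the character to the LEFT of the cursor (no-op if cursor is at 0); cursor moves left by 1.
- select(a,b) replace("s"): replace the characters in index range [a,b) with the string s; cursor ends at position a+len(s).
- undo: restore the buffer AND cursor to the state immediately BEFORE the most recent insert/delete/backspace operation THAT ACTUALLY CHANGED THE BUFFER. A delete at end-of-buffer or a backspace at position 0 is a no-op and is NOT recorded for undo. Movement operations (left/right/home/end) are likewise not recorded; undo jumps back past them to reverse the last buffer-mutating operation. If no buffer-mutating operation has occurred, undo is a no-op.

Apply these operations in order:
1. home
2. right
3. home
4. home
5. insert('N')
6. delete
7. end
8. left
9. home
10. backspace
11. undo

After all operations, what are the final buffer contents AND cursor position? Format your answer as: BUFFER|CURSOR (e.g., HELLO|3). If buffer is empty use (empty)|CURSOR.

After op 1 (home): buf='QAL' cursor=0
After op 2 (right): buf='QAL' cursor=1
After op 3 (home): buf='QAL' cursor=0
After op 4 (home): buf='QAL' cursor=0
After op 5 (insert('N')): buf='NQAL' cursor=1
After op 6 (delete): buf='NAL' cursor=1
After op 7 (end): buf='NAL' cursor=3
After op 8 (left): buf='NAL' cursor=2
After op 9 (home): buf='NAL' cursor=0
After op 10 (backspace): buf='NAL' cursor=0
After op 11 (undo): buf='NQAL' cursor=1

Answer: NQAL|1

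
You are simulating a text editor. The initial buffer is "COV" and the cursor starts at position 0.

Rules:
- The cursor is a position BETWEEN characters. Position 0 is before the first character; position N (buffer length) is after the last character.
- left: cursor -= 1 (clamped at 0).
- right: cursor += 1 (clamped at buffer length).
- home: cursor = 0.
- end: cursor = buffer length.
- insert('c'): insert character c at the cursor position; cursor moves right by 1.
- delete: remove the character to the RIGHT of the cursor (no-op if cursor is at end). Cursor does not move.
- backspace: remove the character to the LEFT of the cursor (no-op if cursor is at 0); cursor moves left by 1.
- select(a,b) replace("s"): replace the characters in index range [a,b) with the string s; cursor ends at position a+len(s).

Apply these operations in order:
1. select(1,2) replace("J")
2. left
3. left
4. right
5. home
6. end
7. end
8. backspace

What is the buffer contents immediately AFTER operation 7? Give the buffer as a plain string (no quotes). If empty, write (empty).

Answer: CJV

Derivation:
After op 1 (select(1,2) replace("J")): buf='CJV' cursor=2
After op 2 (left): buf='CJV' cursor=1
After op 3 (left): buf='CJV' cursor=0
After op 4 (right): buf='CJV' cursor=1
After op 5 (home): buf='CJV' cursor=0
After op 6 (end): buf='CJV' cursor=3
After op 7 (end): buf='CJV' cursor=3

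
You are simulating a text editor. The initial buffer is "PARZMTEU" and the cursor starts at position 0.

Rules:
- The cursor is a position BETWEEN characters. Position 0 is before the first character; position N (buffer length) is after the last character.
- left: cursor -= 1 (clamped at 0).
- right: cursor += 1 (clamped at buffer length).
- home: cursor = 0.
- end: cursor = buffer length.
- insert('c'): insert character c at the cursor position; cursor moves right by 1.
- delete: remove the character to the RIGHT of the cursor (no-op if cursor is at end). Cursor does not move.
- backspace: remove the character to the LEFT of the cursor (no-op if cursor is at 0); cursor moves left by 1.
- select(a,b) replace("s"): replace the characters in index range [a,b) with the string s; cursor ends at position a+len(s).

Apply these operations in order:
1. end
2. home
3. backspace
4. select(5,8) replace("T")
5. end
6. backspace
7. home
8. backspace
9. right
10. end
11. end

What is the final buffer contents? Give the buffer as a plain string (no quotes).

After op 1 (end): buf='PARZMTEU' cursor=8
After op 2 (home): buf='PARZMTEU' cursor=0
After op 3 (backspace): buf='PARZMTEU' cursor=0
After op 4 (select(5,8) replace("T")): buf='PARZMT' cursor=6
After op 5 (end): buf='PARZMT' cursor=6
After op 6 (backspace): buf='PARZM' cursor=5
After op 7 (home): buf='PARZM' cursor=0
After op 8 (backspace): buf='PARZM' cursor=0
After op 9 (right): buf='PARZM' cursor=1
After op 10 (end): buf='PARZM' cursor=5
After op 11 (end): buf='PARZM' cursor=5

Answer: PARZM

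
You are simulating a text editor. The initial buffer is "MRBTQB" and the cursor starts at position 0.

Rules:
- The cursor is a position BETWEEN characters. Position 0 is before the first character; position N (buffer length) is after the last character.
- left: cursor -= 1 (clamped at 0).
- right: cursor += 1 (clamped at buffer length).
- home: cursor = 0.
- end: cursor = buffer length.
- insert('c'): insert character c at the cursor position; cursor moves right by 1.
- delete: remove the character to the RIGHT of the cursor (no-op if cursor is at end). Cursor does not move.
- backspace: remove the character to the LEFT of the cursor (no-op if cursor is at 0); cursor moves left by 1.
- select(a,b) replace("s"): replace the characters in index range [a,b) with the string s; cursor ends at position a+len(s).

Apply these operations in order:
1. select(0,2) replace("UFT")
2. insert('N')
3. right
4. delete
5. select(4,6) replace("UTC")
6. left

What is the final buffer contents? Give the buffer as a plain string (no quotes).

After op 1 (select(0,2) replace("UFT")): buf='UFTBTQB' cursor=3
After op 2 (insert('N')): buf='UFTNBTQB' cursor=4
After op 3 (right): buf='UFTNBTQB' cursor=5
After op 4 (delete): buf='UFTNBQB' cursor=5
After op 5 (select(4,6) replace("UTC")): buf='UFTNUTCB' cursor=7
After op 6 (left): buf='UFTNUTCB' cursor=6

Answer: UFTNUTCB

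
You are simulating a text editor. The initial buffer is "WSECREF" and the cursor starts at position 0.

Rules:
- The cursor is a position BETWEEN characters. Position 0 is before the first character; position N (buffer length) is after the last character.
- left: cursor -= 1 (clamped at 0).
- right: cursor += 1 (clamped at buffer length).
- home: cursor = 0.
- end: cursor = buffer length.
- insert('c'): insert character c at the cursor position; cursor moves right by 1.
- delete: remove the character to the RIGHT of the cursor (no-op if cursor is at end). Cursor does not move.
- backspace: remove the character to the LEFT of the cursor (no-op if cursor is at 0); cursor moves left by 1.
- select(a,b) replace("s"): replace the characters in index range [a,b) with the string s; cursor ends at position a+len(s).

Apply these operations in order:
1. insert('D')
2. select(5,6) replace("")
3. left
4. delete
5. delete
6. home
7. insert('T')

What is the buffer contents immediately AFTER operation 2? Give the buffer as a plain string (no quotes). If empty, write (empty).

After op 1 (insert('D')): buf='DWSECREF' cursor=1
After op 2 (select(5,6) replace("")): buf='DWSECEF' cursor=5

Answer: DWSECEF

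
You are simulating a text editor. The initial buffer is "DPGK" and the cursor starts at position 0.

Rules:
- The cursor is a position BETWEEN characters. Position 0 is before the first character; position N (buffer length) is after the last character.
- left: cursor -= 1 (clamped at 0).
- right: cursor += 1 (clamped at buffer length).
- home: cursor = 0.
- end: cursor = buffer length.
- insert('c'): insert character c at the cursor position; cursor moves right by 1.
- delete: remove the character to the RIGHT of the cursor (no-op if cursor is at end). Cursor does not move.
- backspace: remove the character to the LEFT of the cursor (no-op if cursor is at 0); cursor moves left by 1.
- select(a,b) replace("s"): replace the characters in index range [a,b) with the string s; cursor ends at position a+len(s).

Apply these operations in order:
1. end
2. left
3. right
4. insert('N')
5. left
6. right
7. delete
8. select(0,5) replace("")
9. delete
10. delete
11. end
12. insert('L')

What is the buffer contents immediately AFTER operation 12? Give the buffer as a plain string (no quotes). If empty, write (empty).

Answer: L

Derivation:
After op 1 (end): buf='DPGK' cursor=4
After op 2 (left): buf='DPGK' cursor=3
After op 3 (right): buf='DPGK' cursor=4
After op 4 (insert('N')): buf='DPGKN' cursor=5
After op 5 (left): buf='DPGKN' cursor=4
After op 6 (right): buf='DPGKN' cursor=5
After op 7 (delete): buf='DPGKN' cursor=5
After op 8 (select(0,5) replace("")): buf='(empty)' cursor=0
After op 9 (delete): buf='(empty)' cursor=0
After op 10 (delete): buf='(empty)' cursor=0
After op 11 (end): buf='(empty)' cursor=0
After op 12 (insert('L')): buf='L' cursor=1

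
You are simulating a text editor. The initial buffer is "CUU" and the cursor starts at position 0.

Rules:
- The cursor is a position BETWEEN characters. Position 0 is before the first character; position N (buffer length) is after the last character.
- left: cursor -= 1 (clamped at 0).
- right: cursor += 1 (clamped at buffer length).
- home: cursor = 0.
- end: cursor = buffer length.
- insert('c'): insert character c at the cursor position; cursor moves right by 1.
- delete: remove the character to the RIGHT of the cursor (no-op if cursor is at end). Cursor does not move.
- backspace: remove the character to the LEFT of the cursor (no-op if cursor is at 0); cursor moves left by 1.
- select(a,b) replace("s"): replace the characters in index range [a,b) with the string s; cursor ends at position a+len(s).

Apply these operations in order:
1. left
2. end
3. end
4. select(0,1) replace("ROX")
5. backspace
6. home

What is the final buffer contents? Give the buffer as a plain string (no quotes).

After op 1 (left): buf='CUU' cursor=0
After op 2 (end): buf='CUU' cursor=3
After op 3 (end): buf='CUU' cursor=3
After op 4 (select(0,1) replace("ROX")): buf='ROXUU' cursor=3
After op 5 (backspace): buf='ROUU' cursor=2
After op 6 (home): buf='ROUU' cursor=0

Answer: ROUU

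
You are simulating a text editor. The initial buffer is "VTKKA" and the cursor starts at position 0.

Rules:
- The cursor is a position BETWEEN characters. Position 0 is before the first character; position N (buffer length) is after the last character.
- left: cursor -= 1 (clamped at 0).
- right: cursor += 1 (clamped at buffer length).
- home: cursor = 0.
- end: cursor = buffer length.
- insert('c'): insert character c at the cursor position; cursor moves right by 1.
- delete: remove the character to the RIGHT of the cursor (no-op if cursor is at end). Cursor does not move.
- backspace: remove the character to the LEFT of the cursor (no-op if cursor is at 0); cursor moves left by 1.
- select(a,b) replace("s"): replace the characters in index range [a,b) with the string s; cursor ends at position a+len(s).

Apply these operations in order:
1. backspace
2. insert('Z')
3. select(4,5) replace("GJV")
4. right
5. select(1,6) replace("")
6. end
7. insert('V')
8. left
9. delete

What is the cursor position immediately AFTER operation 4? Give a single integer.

After op 1 (backspace): buf='VTKKA' cursor=0
After op 2 (insert('Z')): buf='ZVTKKA' cursor=1
After op 3 (select(4,5) replace("GJV")): buf='ZVTKGJVA' cursor=7
After op 4 (right): buf='ZVTKGJVA' cursor=8

Answer: 8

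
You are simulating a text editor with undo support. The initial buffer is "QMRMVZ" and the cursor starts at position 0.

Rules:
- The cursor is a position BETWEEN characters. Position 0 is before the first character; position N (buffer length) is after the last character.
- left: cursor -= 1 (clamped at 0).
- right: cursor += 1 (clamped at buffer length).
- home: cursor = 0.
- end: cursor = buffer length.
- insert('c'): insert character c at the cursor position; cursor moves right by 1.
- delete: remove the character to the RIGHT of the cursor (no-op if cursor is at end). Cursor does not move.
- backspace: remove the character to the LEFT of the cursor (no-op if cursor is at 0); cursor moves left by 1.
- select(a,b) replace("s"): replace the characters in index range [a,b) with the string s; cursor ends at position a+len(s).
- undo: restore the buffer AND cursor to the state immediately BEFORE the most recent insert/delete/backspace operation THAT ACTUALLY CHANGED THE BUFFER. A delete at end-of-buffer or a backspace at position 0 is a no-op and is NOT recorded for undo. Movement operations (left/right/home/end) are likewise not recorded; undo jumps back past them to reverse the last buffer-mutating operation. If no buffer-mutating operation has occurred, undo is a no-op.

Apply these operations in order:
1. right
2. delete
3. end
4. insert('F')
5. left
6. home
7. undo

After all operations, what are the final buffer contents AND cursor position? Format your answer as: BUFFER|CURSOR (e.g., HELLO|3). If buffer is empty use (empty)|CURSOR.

After op 1 (right): buf='QMRMVZ' cursor=1
After op 2 (delete): buf='QRMVZ' cursor=1
After op 3 (end): buf='QRMVZ' cursor=5
After op 4 (insert('F')): buf='QRMVZF' cursor=6
After op 5 (left): buf='QRMVZF' cursor=5
After op 6 (home): buf='QRMVZF' cursor=0
After op 7 (undo): buf='QRMVZ' cursor=5

Answer: QRMVZ|5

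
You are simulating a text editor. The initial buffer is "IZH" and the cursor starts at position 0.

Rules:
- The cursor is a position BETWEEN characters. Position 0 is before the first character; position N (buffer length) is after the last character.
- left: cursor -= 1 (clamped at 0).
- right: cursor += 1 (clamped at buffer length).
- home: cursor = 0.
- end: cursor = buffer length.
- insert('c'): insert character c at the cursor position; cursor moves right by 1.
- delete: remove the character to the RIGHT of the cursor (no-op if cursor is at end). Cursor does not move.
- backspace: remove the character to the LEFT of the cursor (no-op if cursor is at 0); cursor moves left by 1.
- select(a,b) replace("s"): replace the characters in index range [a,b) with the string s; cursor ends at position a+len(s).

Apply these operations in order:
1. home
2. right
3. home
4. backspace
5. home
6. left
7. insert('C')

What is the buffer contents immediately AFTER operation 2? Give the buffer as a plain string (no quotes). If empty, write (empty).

Answer: IZH

Derivation:
After op 1 (home): buf='IZH' cursor=0
After op 2 (right): buf='IZH' cursor=1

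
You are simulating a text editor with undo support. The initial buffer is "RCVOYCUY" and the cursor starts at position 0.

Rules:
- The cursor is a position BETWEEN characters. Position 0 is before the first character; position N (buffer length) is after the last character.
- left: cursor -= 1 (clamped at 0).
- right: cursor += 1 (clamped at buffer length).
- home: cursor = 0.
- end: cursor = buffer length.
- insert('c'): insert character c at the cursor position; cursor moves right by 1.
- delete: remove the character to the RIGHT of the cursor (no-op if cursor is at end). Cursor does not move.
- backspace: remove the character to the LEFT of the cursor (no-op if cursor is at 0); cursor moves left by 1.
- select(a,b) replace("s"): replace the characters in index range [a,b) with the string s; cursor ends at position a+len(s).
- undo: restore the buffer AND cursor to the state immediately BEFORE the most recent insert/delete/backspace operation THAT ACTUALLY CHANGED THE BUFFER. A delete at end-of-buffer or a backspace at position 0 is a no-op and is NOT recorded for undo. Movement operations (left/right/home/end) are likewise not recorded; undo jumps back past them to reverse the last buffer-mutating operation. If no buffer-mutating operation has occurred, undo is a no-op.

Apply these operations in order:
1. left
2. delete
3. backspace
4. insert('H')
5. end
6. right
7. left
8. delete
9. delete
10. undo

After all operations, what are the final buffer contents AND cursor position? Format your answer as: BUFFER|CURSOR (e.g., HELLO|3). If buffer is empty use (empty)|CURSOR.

After op 1 (left): buf='RCVOYCUY' cursor=0
After op 2 (delete): buf='CVOYCUY' cursor=0
After op 3 (backspace): buf='CVOYCUY' cursor=0
After op 4 (insert('H')): buf='HCVOYCUY' cursor=1
After op 5 (end): buf='HCVOYCUY' cursor=8
After op 6 (right): buf='HCVOYCUY' cursor=8
After op 7 (left): buf='HCVOYCUY' cursor=7
After op 8 (delete): buf='HCVOYCU' cursor=7
After op 9 (delete): buf='HCVOYCU' cursor=7
After op 10 (undo): buf='HCVOYCUY' cursor=7

Answer: HCVOYCUY|7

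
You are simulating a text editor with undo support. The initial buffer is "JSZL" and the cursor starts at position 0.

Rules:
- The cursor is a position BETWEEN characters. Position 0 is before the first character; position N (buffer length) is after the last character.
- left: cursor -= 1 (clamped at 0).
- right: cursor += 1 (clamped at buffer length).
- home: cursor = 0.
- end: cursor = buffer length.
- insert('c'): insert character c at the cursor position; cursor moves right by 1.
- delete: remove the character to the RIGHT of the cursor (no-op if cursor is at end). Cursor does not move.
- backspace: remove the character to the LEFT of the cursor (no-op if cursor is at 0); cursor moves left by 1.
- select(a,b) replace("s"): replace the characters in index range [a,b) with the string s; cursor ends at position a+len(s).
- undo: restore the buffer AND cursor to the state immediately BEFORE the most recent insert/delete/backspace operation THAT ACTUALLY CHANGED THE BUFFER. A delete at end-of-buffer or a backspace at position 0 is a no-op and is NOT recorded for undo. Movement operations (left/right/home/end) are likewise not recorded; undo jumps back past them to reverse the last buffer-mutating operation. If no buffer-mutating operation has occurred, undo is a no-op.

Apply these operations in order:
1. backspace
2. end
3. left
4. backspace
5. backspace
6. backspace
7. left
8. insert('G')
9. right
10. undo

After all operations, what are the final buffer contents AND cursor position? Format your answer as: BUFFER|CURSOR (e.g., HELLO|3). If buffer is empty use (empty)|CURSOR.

After op 1 (backspace): buf='JSZL' cursor=0
After op 2 (end): buf='JSZL' cursor=4
After op 3 (left): buf='JSZL' cursor=3
After op 4 (backspace): buf='JSL' cursor=2
After op 5 (backspace): buf='JL' cursor=1
After op 6 (backspace): buf='L' cursor=0
After op 7 (left): buf='L' cursor=0
After op 8 (insert('G')): buf='GL' cursor=1
After op 9 (right): buf='GL' cursor=2
After op 10 (undo): buf='L' cursor=0

Answer: L|0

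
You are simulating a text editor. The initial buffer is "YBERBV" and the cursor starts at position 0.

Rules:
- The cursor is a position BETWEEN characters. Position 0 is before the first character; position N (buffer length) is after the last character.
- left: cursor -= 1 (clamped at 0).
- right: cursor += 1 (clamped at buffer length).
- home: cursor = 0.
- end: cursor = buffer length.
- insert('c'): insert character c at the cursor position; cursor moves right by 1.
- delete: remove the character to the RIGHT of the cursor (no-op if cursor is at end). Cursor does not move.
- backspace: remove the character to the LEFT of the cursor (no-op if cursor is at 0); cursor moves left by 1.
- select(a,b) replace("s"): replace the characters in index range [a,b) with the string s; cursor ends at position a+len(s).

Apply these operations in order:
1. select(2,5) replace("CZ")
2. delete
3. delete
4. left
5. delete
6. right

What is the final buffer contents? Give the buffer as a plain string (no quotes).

Answer: YBC

Derivation:
After op 1 (select(2,5) replace("CZ")): buf='YBCZV' cursor=4
After op 2 (delete): buf='YBCZ' cursor=4
After op 3 (delete): buf='YBCZ' cursor=4
After op 4 (left): buf='YBCZ' cursor=3
After op 5 (delete): buf='YBC' cursor=3
After op 6 (right): buf='YBC' cursor=3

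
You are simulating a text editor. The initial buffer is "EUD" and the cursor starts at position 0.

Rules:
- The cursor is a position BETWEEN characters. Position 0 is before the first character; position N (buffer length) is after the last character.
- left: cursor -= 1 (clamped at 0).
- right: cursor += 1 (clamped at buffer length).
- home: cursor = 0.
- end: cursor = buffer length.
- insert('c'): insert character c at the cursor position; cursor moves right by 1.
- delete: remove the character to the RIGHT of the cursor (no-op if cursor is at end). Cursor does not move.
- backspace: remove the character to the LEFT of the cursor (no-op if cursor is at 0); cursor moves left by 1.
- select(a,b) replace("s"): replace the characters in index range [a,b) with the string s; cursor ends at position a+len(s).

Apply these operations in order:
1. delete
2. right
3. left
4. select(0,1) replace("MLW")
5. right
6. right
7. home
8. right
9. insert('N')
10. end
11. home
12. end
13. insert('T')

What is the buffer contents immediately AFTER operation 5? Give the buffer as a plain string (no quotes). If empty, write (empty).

After op 1 (delete): buf='UD' cursor=0
After op 2 (right): buf='UD' cursor=1
After op 3 (left): buf='UD' cursor=0
After op 4 (select(0,1) replace("MLW")): buf='MLWD' cursor=3
After op 5 (right): buf='MLWD' cursor=4

Answer: MLWD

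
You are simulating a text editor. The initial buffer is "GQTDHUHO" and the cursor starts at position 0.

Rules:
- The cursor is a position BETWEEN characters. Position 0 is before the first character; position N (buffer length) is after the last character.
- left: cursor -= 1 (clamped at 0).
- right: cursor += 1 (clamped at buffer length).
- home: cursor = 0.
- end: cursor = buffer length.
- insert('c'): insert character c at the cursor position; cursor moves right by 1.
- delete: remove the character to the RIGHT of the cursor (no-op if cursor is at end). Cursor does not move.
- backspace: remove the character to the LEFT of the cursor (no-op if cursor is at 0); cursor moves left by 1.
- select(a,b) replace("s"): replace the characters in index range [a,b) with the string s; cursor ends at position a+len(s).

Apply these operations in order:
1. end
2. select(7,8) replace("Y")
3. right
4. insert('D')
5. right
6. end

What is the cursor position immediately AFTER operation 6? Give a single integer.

Answer: 9

Derivation:
After op 1 (end): buf='GQTDHUHO' cursor=8
After op 2 (select(7,8) replace("Y")): buf='GQTDHUHY' cursor=8
After op 3 (right): buf='GQTDHUHY' cursor=8
After op 4 (insert('D')): buf='GQTDHUHYD' cursor=9
After op 5 (right): buf='GQTDHUHYD' cursor=9
After op 6 (end): buf='GQTDHUHYD' cursor=9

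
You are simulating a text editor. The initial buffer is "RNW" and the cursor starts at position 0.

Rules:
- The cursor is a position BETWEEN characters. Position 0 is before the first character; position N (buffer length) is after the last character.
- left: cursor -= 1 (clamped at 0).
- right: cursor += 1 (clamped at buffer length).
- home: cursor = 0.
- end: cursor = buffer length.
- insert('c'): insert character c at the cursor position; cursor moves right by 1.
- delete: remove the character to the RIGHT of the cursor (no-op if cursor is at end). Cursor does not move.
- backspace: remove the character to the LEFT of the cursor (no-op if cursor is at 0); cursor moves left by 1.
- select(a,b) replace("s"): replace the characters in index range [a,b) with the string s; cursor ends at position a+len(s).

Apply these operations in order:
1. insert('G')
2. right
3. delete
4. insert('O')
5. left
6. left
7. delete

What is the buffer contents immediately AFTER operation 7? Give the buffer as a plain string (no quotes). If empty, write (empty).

After op 1 (insert('G')): buf='GRNW' cursor=1
After op 2 (right): buf='GRNW' cursor=2
After op 3 (delete): buf='GRW' cursor=2
After op 4 (insert('O')): buf='GROW' cursor=3
After op 5 (left): buf='GROW' cursor=2
After op 6 (left): buf='GROW' cursor=1
After op 7 (delete): buf='GOW' cursor=1

Answer: GOW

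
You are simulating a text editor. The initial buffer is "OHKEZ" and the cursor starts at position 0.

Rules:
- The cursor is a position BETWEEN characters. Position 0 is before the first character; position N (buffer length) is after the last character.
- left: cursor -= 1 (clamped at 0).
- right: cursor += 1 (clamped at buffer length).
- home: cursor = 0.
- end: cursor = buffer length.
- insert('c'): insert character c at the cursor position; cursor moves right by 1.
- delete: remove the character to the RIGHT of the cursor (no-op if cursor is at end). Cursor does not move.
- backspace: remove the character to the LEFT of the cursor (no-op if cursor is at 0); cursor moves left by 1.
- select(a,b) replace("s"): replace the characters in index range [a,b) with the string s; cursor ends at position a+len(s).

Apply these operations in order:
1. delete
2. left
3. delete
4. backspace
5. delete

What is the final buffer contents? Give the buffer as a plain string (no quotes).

After op 1 (delete): buf='HKEZ' cursor=0
After op 2 (left): buf='HKEZ' cursor=0
After op 3 (delete): buf='KEZ' cursor=0
After op 4 (backspace): buf='KEZ' cursor=0
After op 5 (delete): buf='EZ' cursor=0

Answer: EZ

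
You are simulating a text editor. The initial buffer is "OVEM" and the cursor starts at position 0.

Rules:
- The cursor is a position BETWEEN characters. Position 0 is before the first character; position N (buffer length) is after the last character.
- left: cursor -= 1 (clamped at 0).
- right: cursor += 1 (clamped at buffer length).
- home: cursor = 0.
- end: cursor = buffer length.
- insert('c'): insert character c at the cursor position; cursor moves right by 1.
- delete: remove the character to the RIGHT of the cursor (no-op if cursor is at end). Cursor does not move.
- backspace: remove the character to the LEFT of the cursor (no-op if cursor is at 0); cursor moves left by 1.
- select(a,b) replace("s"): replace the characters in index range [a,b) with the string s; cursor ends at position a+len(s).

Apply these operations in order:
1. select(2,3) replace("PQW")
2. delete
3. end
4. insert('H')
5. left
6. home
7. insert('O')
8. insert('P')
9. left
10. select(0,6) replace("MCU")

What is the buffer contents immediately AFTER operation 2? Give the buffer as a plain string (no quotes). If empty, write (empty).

Answer: OVPQW

Derivation:
After op 1 (select(2,3) replace("PQW")): buf='OVPQWM' cursor=5
After op 2 (delete): buf='OVPQW' cursor=5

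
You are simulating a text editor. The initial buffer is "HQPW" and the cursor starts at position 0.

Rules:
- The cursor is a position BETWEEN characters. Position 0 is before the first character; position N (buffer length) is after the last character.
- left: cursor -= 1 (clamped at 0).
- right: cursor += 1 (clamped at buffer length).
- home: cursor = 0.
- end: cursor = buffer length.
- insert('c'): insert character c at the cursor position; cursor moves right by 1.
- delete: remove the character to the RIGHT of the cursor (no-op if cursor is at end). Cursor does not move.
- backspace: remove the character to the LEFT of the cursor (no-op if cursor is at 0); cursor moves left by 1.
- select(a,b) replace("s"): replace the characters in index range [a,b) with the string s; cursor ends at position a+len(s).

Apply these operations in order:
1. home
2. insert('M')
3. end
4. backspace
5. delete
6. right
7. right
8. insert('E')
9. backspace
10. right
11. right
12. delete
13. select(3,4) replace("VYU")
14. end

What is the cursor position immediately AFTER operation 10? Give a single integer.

After op 1 (home): buf='HQPW' cursor=0
After op 2 (insert('M')): buf='MHQPW' cursor=1
After op 3 (end): buf='MHQPW' cursor=5
After op 4 (backspace): buf='MHQP' cursor=4
After op 5 (delete): buf='MHQP' cursor=4
After op 6 (right): buf='MHQP' cursor=4
After op 7 (right): buf='MHQP' cursor=4
After op 8 (insert('E')): buf='MHQPE' cursor=5
After op 9 (backspace): buf='MHQP' cursor=4
After op 10 (right): buf='MHQP' cursor=4

Answer: 4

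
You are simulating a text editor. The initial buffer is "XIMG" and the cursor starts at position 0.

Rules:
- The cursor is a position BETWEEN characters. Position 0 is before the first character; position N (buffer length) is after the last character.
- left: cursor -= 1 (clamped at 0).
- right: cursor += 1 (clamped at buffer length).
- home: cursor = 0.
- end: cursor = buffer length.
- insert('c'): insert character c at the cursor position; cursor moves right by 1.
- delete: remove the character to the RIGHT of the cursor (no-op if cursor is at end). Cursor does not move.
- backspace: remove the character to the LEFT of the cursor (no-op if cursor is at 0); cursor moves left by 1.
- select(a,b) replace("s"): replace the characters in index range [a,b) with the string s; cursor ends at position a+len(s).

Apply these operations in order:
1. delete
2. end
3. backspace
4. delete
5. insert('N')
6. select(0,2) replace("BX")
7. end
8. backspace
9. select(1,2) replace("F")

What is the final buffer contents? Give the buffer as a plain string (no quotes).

Answer: BF

Derivation:
After op 1 (delete): buf='IMG' cursor=0
After op 2 (end): buf='IMG' cursor=3
After op 3 (backspace): buf='IM' cursor=2
After op 4 (delete): buf='IM' cursor=2
After op 5 (insert('N')): buf='IMN' cursor=3
After op 6 (select(0,2) replace("BX")): buf='BXN' cursor=2
After op 7 (end): buf='BXN' cursor=3
After op 8 (backspace): buf='BX' cursor=2
After op 9 (select(1,2) replace("F")): buf='BF' cursor=2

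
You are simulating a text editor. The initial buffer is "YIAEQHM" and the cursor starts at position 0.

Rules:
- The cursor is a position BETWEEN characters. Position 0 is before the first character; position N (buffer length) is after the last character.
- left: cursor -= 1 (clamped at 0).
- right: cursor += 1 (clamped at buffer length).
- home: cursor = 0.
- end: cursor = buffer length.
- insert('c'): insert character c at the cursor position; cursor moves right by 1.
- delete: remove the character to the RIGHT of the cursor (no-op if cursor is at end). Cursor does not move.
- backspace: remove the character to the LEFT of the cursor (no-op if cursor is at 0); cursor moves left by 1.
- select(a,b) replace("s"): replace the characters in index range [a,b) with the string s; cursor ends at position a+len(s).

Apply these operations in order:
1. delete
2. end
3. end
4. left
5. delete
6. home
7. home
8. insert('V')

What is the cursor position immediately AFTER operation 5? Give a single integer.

After op 1 (delete): buf='IAEQHM' cursor=0
After op 2 (end): buf='IAEQHM' cursor=6
After op 3 (end): buf='IAEQHM' cursor=6
After op 4 (left): buf='IAEQHM' cursor=5
After op 5 (delete): buf='IAEQH' cursor=5

Answer: 5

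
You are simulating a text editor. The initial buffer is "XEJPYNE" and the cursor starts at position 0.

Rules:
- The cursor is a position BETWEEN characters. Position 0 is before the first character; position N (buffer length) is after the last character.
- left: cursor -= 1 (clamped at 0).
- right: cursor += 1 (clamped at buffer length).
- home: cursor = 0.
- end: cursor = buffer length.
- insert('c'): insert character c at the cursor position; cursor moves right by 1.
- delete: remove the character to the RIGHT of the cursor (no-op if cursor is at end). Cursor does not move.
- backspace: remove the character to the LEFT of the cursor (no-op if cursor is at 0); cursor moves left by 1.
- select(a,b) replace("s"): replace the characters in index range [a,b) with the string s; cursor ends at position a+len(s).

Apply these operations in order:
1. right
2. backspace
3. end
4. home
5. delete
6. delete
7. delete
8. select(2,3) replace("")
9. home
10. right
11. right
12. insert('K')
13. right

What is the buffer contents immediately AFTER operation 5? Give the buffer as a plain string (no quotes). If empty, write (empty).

After op 1 (right): buf='XEJPYNE' cursor=1
After op 2 (backspace): buf='EJPYNE' cursor=0
After op 3 (end): buf='EJPYNE' cursor=6
After op 4 (home): buf='EJPYNE' cursor=0
After op 5 (delete): buf='JPYNE' cursor=0

Answer: JPYNE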